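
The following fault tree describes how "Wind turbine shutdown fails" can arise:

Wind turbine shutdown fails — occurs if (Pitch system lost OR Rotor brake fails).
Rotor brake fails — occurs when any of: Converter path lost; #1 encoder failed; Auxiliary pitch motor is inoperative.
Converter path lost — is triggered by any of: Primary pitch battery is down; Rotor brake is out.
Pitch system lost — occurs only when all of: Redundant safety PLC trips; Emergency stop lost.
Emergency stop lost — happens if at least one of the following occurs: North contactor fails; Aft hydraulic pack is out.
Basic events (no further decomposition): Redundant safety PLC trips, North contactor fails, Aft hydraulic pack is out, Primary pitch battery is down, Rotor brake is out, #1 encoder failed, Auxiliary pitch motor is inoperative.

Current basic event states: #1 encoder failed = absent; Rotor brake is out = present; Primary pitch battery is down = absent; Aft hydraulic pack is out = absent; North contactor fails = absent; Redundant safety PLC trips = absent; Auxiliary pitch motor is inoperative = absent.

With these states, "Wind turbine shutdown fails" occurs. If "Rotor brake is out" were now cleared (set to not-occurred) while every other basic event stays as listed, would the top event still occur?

No

Counterfactual: set "Rotor brake is out" to not occurred.
Emergency stop lost [OR]: North contactor fails=not, Aft hydraulic pack is out=not → no input occurs → does not occur.
Pitch system lost [AND]: Redundant safety PLC trips=not, Emergency stop lost=not → not all inputs occur → does not occur.
Converter path lost [OR]: Primary pitch battery is down=not, Rotor brake is out=not → no input occurs → does not occur.
Rotor brake fails [OR]: Converter path lost=not, #1 encoder failed=not, Auxiliary pitch motor is inoperative=not → no input occurs → does not occur.
Wind turbine shutdown fails [OR]: Pitch system lost=not, Rotor brake fails=not → no input occurs → does not occur.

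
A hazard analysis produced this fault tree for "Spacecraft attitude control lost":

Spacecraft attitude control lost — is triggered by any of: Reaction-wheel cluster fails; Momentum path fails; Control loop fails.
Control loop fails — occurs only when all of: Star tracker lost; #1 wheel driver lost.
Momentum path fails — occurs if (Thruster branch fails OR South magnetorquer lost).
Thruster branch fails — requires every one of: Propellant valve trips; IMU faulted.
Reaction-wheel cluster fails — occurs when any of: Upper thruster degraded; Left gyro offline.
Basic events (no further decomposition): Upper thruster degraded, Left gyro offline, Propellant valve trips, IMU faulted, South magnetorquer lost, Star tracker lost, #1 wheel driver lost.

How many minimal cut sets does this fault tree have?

5

Reaction-wheel cluster fails [OR]: union of children's cut sets → 2 cut set(s).
Thruster branch fails [AND]: one cut set from each child combined → 1 × 1 = 1 cut set(s).
Momentum path fails [OR]: union of children's cut sets → 2 cut set(s).
Control loop fails [AND]: one cut set from each child combined → 1 × 1 = 1 cut set(s).
Spacecraft attitude control lost [OR]: union of children's cut sets → 5 cut set(s).
Minimal cut sets: {Upper thruster degraded}; {Left gyro offline}; {IMU faulted, Propellant valve trips}; {South magnetorquer lost}; {#1 wheel driver lost, Star tracker lost}.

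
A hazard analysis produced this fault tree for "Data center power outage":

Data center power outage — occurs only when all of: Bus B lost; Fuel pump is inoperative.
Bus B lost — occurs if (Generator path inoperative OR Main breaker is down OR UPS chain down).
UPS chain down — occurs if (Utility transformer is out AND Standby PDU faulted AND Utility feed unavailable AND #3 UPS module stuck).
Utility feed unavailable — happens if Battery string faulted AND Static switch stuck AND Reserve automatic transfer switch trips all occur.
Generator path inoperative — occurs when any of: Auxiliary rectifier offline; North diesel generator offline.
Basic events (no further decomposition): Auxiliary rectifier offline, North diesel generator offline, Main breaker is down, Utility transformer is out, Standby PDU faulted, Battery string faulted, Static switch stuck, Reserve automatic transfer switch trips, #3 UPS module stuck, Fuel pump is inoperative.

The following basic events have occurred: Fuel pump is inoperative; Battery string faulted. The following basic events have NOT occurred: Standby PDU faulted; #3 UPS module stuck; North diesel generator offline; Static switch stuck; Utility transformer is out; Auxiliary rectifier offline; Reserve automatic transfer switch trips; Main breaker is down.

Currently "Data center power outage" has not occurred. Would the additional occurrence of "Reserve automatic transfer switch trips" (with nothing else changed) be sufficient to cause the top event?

Counterfactual: set "Reserve automatic transfer switch trips" to occurred.
Generator path inoperative [OR]: Auxiliary rectifier offline=not, North diesel generator offline=not → no input occurs → does not occur.
Utility feed unavailable [AND]: Battery string faulted=occurs, Static switch stuck=not, Reserve automatic transfer switch trips=occurs → not all inputs occur → does not occur.
UPS chain down [AND]: Utility transformer is out=not, Standby PDU faulted=not, Utility feed unavailable=not, #3 UPS module stuck=not → not all inputs occur → does not occur.
Bus B lost [OR]: Generator path inoperative=not, Main breaker is down=not, UPS chain down=not → no input occurs → does not occur.
Data center power outage [AND]: Bus B lost=not, Fuel pump is inoperative=occurs → not all inputs occur → does not occur.

No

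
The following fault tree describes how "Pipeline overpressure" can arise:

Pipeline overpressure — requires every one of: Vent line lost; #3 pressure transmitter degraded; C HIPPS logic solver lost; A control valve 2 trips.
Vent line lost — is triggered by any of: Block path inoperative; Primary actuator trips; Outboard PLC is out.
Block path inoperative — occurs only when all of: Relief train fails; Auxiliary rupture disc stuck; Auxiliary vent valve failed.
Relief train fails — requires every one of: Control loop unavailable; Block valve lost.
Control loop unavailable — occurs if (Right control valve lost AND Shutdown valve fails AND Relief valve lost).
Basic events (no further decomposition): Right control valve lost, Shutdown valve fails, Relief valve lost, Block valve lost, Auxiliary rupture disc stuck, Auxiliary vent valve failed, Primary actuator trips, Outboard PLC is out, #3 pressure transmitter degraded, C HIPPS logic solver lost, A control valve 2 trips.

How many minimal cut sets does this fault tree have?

Control loop unavailable [AND]: one cut set from each child combined → 1 × 1 × 1 = 1 cut set(s).
Relief train fails [AND]: one cut set from each child combined → 1 × 1 = 1 cut set(s).
Block path inoperative [AND]: one cut set from each child combined → 1 × 1 × 1 = 1 cut set(s).
Vent line lost [OR]: union of children's cut sets → 3 cut set(s).
Pipeline overpressure [AND]: one cut set from each child combined → 3 × 1 × 1 × 1 = 3 cut set(s).
Minimal cut sets: {#3 pressure transmitter degraded, A control valve 2 trips, Auxiliary rupture disc stuck, Auxiliary vent valve failed, Block valve lost, C HIPPS logic solver lost, Relief valve lost, Right control valve lost, Shutdown valve fails}; {#3 pressure transmitter degraded, A control valve 2 trips, C HIPPS logic solver lost, Primary actuator trips}; {#3 pressure transmitter degraded, A control valve 2 trips, C HIPPS logic solver lost, Outboard PLC is out}.

3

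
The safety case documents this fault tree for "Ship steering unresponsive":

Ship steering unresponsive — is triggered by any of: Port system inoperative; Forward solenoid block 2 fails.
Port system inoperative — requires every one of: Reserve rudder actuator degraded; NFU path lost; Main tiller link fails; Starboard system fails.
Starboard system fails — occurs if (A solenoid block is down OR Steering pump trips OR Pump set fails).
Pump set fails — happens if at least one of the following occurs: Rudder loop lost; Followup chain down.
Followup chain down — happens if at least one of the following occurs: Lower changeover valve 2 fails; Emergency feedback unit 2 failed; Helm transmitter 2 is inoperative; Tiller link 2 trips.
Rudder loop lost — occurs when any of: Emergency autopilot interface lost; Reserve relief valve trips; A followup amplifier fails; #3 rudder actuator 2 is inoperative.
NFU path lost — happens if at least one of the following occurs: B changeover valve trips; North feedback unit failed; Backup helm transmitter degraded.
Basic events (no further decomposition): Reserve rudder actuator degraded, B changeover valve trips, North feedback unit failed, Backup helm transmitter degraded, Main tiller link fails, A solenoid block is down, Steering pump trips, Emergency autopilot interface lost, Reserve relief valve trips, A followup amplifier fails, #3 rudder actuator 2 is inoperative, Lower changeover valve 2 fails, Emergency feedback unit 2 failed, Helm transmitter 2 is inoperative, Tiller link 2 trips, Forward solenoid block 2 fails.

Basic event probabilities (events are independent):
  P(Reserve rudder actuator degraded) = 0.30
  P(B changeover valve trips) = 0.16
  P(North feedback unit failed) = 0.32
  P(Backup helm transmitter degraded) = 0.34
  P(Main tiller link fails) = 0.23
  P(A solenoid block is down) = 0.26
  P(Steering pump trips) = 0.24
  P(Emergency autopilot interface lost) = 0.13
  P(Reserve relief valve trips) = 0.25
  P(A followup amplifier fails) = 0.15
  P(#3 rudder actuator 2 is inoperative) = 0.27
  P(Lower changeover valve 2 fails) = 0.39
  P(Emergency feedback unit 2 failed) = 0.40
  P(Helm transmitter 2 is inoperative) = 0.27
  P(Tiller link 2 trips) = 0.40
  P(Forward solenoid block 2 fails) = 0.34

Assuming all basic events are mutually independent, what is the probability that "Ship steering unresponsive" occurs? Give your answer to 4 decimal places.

0.3673

P(NFU path lost) [OR] = 1 − (1−0.16) × (1−0.32) × (1−0.34) = 0.623008
P(Rudder loop lost) [OR] = 1 − (1−0.13) × (1−0.25) × (1−0.15) × (1−0.27) = 0.595124
P(Followup chain down) [OR] = 1 − (1−0.39) × (1−0.40) × (1−0.27) × (1−0.40) = 0.839692
P(Pump set fails) [OR] = 1 − (1−0.595124) × (1−0.839692) = 0.935095
P(Starboard system fails) [OR] = 1 − (1−0.26) × (1−0.24) × (1−0.935095) = 0.963497
P(Port system inoperative) [AND] = 0.30 × 0.623008 × 0.23 × 0.963497 = 0.041418
P(Ship steering unresponsive) [OR] = 1 − (1−0.041418) × (1−0.34) = 0.367336
Rounded to 4 decimal places: P(Ship steering unresponsive) ≈ 0.3673.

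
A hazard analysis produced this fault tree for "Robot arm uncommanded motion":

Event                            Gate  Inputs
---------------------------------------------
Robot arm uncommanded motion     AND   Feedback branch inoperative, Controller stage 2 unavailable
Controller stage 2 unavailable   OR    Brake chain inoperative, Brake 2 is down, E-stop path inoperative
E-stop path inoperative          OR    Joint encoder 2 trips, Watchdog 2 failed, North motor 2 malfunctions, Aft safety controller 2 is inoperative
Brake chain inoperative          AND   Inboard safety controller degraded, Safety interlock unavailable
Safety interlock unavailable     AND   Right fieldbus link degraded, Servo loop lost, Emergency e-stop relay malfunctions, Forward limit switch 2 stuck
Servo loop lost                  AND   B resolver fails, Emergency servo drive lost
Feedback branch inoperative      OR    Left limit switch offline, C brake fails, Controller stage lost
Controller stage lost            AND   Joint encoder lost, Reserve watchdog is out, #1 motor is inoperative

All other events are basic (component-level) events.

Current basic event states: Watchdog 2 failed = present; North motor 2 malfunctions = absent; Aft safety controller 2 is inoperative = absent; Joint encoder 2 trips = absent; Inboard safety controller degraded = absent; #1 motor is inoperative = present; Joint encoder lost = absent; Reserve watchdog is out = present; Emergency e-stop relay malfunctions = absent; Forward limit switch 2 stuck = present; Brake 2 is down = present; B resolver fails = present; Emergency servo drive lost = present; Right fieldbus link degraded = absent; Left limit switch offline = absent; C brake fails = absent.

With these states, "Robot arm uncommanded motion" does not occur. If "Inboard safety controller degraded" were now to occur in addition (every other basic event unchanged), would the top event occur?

No

Counterfactual: set "Inboard safety controller degraded" to occurred.
Controller stage lost [AND]: Joint encoder lost=not, Reserve watchdog is out=occurs, #1 motor is inoperative=occurs → not all inputs occur → does not occur.
Feedback branch inoperative [OR]: Left limit switch offline=not, C brake fails=not, Controller stage lost=not → no input occurs → does not occur.
Servo loop lost [AND]: B resolver fails=occurs, Emergency servo drive lost=occurs → all inputs occur → occurs.
Safety interlock unavailable [AND]: Right fieldbus link degraded=not, Servo loop lost=occurs, Emergency e-stop relay malfunctions=not, Forward limit switch 2 stuck=occurs → not all inputs occur → does not occur.
Brake chain inoperative [AND]: Inboard safety controller degraded=occurs, Safety interlock unavailable=not → not all inputs occur → does not occur.
E-stop path inoperative [OR]: Joint encoder 2 trips=not, Watchdog 2 failed=occurs, North motor 2 malfunctions=not, Aft safety controller 2 is inoperative=not → at least one input occurs → occurs.
Controller stage 2 unavailable [OR]: Brake chain inoperative=not, Brake 2 is down=occurs, E-stop path inoperative=occurs → at least one input occurs → occurs.
Robot arm uncommanded motion [AND]: Feedback branch inoperative=not, Controller stage 2 unavailable=occurs → not all inputs occur → does not occur.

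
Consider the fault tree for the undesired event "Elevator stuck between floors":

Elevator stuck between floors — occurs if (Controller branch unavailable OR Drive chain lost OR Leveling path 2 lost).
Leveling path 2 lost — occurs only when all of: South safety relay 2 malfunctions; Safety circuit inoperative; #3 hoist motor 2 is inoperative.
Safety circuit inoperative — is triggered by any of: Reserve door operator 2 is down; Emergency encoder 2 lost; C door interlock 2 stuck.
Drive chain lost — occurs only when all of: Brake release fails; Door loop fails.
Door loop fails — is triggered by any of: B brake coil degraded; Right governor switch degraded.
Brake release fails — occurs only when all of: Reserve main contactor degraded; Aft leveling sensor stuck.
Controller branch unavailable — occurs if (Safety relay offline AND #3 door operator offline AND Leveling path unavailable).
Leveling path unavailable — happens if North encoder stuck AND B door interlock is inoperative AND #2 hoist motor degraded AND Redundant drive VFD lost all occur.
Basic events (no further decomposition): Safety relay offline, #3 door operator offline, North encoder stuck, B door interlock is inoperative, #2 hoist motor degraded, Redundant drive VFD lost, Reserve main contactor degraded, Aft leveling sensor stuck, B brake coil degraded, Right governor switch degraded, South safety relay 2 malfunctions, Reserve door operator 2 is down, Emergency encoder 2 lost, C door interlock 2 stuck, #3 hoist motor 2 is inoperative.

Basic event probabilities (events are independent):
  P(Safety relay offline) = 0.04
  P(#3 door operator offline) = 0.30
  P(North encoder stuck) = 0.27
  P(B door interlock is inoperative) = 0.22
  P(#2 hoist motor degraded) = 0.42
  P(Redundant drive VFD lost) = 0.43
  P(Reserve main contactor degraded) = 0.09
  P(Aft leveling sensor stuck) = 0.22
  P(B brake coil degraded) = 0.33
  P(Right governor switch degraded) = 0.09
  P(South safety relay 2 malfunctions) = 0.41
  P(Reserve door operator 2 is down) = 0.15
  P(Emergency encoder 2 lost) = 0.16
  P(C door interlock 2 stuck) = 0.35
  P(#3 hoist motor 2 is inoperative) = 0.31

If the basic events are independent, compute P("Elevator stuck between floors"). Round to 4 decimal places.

0.0754

P(Leveling path unavailable) [AND] = 0.27 × 0.22 × 0.42 × 0.43 = 0.010728
P(Controller branch unavailable) [AND] = 0.04 × 0.30 × 0.010728 = 0.000129
P(Brake release fails) [AND] = 0.09 × 0.22 = 0.019800
P(Door loop fails) [OR] = 1 − (1−0.33) × (1−0.09) = 0.390300
P(Drive chain lost) [AND] = 0.019800 × 0.390300 = 0.007728
P(Safety circuit inoperative) [OR] = 1 − (1−0.15) × (1−0.16) × (1−0.35) = 0.535900
P(Leveling path 2 lost) [AND] = 0.41 × 0.535900 × 0.31 = 0.068113
P(Elevator stuck between floors) [OR] = 1 − (1−0.000129) × (1−0.007728) × (1−0.068113) = 0.075434
Rounded to 4 decimal places: P(Elevator stuck between floors) ≈ 0.0754.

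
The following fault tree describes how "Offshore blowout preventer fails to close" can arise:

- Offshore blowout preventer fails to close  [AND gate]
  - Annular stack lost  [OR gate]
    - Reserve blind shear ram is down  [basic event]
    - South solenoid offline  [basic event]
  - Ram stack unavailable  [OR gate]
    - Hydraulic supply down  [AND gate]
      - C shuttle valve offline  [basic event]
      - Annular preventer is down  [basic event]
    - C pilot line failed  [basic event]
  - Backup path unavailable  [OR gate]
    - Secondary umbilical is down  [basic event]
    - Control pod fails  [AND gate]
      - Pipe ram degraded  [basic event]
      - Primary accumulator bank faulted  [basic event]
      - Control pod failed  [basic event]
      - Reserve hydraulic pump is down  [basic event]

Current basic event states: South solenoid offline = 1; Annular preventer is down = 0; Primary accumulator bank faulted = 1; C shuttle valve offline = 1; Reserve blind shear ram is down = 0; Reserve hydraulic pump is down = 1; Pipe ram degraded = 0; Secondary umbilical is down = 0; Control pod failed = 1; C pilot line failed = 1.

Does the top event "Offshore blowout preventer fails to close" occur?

Annular stack lost [OR]: Reserve blind shear ram is down=not, South solenoid offline=occurs → at least one input occurs → occurs.
Hydraulic supply down [AND]: C shuttle valve offline=occurs, Annular preventer is down=not → not all inputs occur → does not occur.
Ram stack unavailable [OR]: Hydraulic supply down=not, C pilot line failed=occurs → at least one input occurs → occurs.
Control pod fails [AND]: Pipe ram degraded=not, Primary accumulator bank faulted=occurs, Control pod failed=occurs, Reserve hydraulic pump is down=occurs → not all inputs occur → does not occur.
Backup path unavailable [OR]: Secondary umbilical is down=not, Control pod fails=not → no input occurs → does not occur.
Offshore blowout preventer fails to close [AND]: Annular stack lost=occurs, Ram stack unavailable=occurs, Backup path unavailable=not → not all inputs occur → does not occur.

No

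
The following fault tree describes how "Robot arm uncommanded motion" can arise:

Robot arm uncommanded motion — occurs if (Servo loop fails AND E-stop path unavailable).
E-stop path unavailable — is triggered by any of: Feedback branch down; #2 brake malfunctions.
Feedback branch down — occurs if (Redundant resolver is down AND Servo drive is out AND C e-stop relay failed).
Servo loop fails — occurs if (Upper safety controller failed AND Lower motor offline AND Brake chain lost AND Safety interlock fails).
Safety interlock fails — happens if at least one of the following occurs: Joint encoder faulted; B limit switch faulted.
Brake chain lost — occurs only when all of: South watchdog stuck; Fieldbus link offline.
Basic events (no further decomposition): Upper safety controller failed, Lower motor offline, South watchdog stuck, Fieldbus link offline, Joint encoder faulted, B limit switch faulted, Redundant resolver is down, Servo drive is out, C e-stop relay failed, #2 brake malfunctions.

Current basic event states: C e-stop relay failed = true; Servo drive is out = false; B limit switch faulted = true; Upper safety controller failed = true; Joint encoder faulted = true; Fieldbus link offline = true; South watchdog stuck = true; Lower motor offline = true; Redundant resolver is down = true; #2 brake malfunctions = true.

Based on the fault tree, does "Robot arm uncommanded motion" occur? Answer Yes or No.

Yes

Brake chain lost [AND]: South watchdog stuck=occurs, Fieldbus link offline=occurs → all inputs occur → occurs.
Safety interlock fails [OR]: Joint encoder faulted=occurs, B limit switch faulted=occurs → at least one input occurs → occurs.
Servo loop fails [AND]: Upper safety controller failed=occurs, Lower motor offline=occurs, Brake chain lost=occurs, Safety interlock fails=occurs → all inputs occur → occurs.
Feedback branch down [AND]: Redundant resolver is down=occurs, Servo drive is out=not, C e-stop relay failed=occurs → not all inputs occur → does not occur.
E-stop path unavailable [OR]: Feedback branch down=not, #2 brake malfunctions=occurs → at least one input occurs → occurs.
Robot arm uncommanded motion [AND]: Servo loop fails=occurs, E-stop path unavailable=occurs → all inputs occur → occurs.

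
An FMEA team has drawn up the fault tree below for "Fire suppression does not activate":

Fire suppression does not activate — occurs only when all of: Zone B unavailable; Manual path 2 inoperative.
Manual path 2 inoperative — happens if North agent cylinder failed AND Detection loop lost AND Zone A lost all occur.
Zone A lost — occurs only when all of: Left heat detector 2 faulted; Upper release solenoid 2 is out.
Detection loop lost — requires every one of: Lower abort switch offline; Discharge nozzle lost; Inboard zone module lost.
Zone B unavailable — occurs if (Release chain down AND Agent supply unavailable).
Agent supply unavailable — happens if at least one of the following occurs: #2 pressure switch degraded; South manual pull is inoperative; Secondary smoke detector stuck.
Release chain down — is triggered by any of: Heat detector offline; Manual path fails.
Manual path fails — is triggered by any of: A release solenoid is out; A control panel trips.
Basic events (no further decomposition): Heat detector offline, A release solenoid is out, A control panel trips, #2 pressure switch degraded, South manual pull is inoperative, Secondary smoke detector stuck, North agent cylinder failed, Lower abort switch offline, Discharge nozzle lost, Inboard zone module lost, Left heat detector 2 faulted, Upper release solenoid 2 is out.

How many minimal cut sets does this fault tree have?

9

Manual path fails [OR]: union of children's cut sets → 2 cut set(s).
Release chain down [OR]: union of children's cut sets → 3 cut set(s).
Agent supply unavailable [OR]: union of children's cut sets → 3 cut set(s).
Zone B unavailable [AND]: one cut set from each child combined → 3 × 3 = 9 cut set(s).
Detection loop lost [AND]: one cut set from each child combined → 1 × 1 × 1 = 1 cut set(s).
Zone A lost [AND]: one cut set from each child combined → 1 × 1 = 1 cut set(s).
Manual path 2 inoperative [AND]: one cut set from each child combined → 1 × 1 × 1 = 1 cut set(s).
Fire suppression does not activate [AND]: one cut set from each child combined → 9 × 1 = 9 cut set(s).
Minimal cut sets: {#2 pressure switch degraded, Discharge nozzle lost, Heat detector offline, Inboard zone module lost, Left heat detector 2 faulted, Lower abort switch offline, North agent cylinder failed, Upper release solenoid 2 is out}; {Discharge nozzle lost, Heat detector offline, Inboard zone module lost, Left heat detector 2 faulted, Lower abort switch offline, North agent cylinder failed, South manual pull is inoperative, Upper release solenoid 2 is out}; {Discharge nozzle lost, Heat detector offline, Inboard zone module lost, Left heat detector 2 faulted, Lower abort switch offline, North agent cylinder failed, Secondary smoke detector stuck, Upper release solenoid 2 is out}; {#2 pressure switch degraded, A release solenoid is out, Discharge nozzle lost, Inboard zone module lost, Left heat detector 2 faulted, Lower abort switch offline, North agent cylinder failed, Upper release solenoid 2 is out}; {A release solenoid is out, Discharge nozzle lost, Inboard zone module lost, Left heat detector 2 faulted, Lower abort switch offline, North agent cylinder failed, South manual pull is inoperative, Upper release solenoid 2 is out}; {A release solenoid is out, Discharge nozzle lost, Inboard zone module lost, Left heat detector 2 faulted, Lower abort switch offline, North agent cylinder failed, Secondary smoke detector stuck, Upper release solenoid 2 is out}; {#2 pressure switch degraded, A control panel trips, Discharge nozzle lost, Inboard zone module lost, Left heat detector 2 faulted, Lower abort switch offline, North agent cylinder failed, Upper release solenoid 2 is out}; {A control panel trips, Discharge nozzle lost, Inboard zone module lost, Left heat detector 2 faulted, Lower abort switch offline, North agent cylinder failed, South manual pull is inoperative, Upper release solenoid 2 is out}; {A control panel trips, Discharge nozzle lost, Inboard zone module lost, Left heat detector 2 faulted, Lower abort switch offline, North agent cylinder failed, Secondary smoke detector stuck, Upper release solenoid 2 is out}.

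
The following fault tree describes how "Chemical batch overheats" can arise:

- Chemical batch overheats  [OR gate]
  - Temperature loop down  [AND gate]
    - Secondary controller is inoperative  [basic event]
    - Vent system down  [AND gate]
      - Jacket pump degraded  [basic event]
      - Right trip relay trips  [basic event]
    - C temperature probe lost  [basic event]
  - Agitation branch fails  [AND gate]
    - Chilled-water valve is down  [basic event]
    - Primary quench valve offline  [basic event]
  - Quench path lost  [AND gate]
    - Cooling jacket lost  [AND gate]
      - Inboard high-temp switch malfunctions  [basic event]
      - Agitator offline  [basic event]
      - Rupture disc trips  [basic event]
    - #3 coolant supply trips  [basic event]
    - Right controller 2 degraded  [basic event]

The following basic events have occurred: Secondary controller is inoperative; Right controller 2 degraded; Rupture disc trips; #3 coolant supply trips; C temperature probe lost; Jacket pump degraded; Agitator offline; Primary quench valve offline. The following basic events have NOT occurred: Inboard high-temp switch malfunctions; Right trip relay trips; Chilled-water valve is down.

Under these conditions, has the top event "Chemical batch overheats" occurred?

No

Vent system down [AND]: Jacket pump degraded=occurs, Right trip relay trips=not → not all inputs occur → does not occur.
Temperature loop down [AND]: Secondary controller is inoperative=occurs, Vent system down=not, C temperature probe lost=occurs → not all inputs occur → does not occur.
Agitation branch fails [AND]: Chilled-water valve is down=not, Primary quench valve offline=occurs → not all inputs occur → does not occur.
Cooling jacket lost [AND]: Inboard high-temp switch malfunctions=not, Agitator offline=occurs, Rupture disc trips=occurs → not all inputs occur → does not occur.
Quench path lost [AND]: Cooling jacket lost=not, #3 coolant supply trips=occurs, Right controller 2 degraded=occurs → not all inputs occur → does not occur.
Chemical batch overheats [OR]: Temperature loop down=not, Agitation branch fails=not, Quench path lost=not → no input occurs → does not occur.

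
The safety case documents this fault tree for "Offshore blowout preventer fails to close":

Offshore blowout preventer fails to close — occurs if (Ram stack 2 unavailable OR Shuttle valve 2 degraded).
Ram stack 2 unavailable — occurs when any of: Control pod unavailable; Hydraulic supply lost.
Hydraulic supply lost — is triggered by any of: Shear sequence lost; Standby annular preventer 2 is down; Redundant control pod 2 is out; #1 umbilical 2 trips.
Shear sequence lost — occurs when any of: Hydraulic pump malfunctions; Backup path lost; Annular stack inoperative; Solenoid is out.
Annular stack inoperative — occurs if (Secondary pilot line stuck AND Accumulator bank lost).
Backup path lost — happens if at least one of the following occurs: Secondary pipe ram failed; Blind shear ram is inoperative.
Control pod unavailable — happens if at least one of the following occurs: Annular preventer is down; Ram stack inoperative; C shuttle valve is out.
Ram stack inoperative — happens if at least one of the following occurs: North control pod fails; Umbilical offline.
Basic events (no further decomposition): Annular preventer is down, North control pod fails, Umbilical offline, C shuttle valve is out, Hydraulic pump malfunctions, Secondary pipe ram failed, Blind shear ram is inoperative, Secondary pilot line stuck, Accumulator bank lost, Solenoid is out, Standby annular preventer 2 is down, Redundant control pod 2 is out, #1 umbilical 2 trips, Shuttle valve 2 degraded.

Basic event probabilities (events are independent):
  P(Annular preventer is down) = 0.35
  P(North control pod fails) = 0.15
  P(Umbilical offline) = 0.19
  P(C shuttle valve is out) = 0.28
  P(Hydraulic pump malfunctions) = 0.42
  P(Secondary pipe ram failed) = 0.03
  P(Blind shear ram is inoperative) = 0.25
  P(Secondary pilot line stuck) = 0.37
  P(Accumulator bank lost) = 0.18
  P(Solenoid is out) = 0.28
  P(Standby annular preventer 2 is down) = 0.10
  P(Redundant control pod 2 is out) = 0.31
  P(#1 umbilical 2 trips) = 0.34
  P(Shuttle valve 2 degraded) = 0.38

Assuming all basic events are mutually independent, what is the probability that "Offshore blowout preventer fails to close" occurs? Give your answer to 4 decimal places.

P(Ram stack inoperative) [OR] = 1 − (1−0.15) × (1−0.19) = 0.311500
P(Control pod unavailable) [OR] = 1 − (1−0.35) × (1−0.311500) × (1−0.28) = 0.677782
P(Backup path lost) [OR] = 1 − (1−0.03) × (1−0.25) = 0.272500
P(Annular stack inoperative) [AND] = 0.37 × 0.18 = 0.066600
P(Shear sequence lost) [OR] = 1 − (1−0.42) × (1−0.272500) × (1−0.066600) × (1−0.28) = 0.716429
P(Hydraulic supply lost) [OR] = 1 − (1−0.716429) × (1−0.10) × (1−0.31) × (1−0.34) = 0.883776
P(Ram stack 2 unavailable) [OR] = 1 − (1−0.677782) × (1−0.883776) = 0.962551
P(Offshore blowout preventer fails to close) [OR] = 1 − (1−0.962551) × (1−0.38) = 0.976782
Rounded to 4 decimal places: P(Offshore blowout preventer fails to close) ≈ 0.9768.

0.9768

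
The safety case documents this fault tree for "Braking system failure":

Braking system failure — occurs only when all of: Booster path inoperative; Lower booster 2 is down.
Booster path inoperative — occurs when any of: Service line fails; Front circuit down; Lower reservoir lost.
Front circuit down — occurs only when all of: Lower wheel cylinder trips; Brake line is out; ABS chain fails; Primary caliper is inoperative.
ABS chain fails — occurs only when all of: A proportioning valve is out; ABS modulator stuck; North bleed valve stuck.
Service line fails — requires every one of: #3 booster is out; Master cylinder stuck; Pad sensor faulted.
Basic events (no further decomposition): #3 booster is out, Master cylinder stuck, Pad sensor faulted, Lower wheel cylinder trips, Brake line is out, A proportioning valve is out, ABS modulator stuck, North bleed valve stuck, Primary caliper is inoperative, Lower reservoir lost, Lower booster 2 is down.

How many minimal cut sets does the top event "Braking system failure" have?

Service line fails [AND]: one cut set from each child combined → 1 × 1 × 1 = 1 cut set(s).
ABS chain fails [AND]: one cut set from each child combined → 1 × 1 × 1 = 1 cut set(s).
Front circuit down [AND]: one cut set from each child combined → 1 × 1 × 1 × 1 = 1 cut set(s).
Booster path inoperative [OR]: union of children's cut sets → 3 cut set(s).
Braking system failure [AND]: one cut set from each child combined → 3 × 1 = 3 cut set(s).
Minimal cut sets: {#3 booster is out, Lower booster 2 is down, Master cylinder stuck, Pad sensor faulted}; {A proportioning valve is out, ABS modulator stuck, Brake line is out, Lower booster 2 is down, Lower wheel cylinder trips, North bleed valve stuck, Primary caliper is inoperative}; {Lower booster 2 is down, Lower reservoir lost}.

3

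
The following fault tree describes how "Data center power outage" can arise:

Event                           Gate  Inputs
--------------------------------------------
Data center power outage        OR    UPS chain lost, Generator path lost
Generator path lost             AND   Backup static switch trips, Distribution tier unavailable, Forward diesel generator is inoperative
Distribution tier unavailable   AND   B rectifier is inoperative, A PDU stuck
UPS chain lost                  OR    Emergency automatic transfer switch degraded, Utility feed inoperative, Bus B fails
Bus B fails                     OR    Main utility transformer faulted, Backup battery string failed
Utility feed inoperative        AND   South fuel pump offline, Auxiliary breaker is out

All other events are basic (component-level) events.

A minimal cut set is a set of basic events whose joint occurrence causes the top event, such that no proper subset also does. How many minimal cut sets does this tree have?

Utility feed inoperative [AND]: one cut set from each child combined → 1 × 1 = 1 cut set(s).
Bus B fails [OR]: union of children's cut sets → 2 cut set(s).
UPS chain lost [OR]: union of children's cut sets → 4 cut set(s).
Distribution tier unavailable [AND]: one cut set from each child combined → 1 × 1 = 1 cut set(s).
Generator path lost [AND]: one cut set from each child combined → 1 × 1 × 1 = 1 cut set(s).
Data center power outage [OR]: union of children's cut sets → 5 cut set(s).
Minimal cut sets: {Emergency automatic transfer switch degraded}; {Auxiliary breaker is out, South fuel pump offline}; {Main utility transformer faulted}; {Backup battery string failed}; {A PDU stuck, B rectifier is inoperative, Backup static switch trips, Forward diesel generator is inoperative}.

5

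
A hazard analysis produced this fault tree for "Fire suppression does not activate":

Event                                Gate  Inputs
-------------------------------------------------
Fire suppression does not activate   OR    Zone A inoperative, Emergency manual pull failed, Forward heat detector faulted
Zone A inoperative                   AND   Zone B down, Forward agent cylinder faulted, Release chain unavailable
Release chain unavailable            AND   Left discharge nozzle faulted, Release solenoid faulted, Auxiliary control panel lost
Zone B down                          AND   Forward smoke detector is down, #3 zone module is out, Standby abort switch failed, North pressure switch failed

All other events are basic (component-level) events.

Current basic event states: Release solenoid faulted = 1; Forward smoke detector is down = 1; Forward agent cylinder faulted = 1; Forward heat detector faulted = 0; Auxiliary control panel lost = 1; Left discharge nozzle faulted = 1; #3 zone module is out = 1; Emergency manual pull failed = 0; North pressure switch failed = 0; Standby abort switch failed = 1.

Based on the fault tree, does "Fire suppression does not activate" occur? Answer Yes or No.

Zone B down [AND]: Forward smoke detector is down=occurs, #3 zone module is out=occurs, Standby abort switch failed=occurs, North pressure switch failed=not → not all inputs occur → does not occur.
Release chain unavailable [AND]: Left discharge nozzle faulted=occurs, Release solenoid faulted=occurs, Auxiliary control panel lost=occurs → all inputs occur → occurs.
Zone A inoperative [AND]: Zone B down=not, Forward agent cylinder faulted=occurs, Release chain unavailable=occurs → not all inputs occur → does not occur.
Fire suppression does not activate [OR]: Zone A inoperative=not, Emergency manual pull failed=not, Forward heat detector faulted=not → no input occurs → does not occur.

No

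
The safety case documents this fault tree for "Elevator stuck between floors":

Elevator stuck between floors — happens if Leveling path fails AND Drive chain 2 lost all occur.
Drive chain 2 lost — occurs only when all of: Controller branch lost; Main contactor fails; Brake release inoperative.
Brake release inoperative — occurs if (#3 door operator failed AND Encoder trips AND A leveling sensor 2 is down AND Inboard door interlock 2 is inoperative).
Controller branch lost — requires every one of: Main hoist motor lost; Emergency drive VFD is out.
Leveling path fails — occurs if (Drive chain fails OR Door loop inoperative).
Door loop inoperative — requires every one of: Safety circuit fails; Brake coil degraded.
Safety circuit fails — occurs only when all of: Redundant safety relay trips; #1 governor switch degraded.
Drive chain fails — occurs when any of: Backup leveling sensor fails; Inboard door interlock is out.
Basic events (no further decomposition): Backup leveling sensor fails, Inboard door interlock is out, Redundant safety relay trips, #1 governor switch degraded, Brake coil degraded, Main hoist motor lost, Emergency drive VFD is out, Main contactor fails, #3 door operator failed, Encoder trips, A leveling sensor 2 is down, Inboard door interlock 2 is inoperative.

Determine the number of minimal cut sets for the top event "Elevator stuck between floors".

Drive chain fails [OR]: union of children's cut sets → 2 cut set(s).
Safety circuit fails [AND]: one cut set from each child combined → 1 × 1 = 1 cut set(s).
Door loop inoperative [AND]: one cut set from each child combined → 1 × 1 = 1 cut set(s).
Leveling path fails [OR]: union of children's cut sets → 3 cut set(s).
Controller branch lost [AND]: one cut set from each child combined → 1 × 1 = 1 cut set(s).
Brake release inoperative [AND]: one cut set from each child combined → 1 × 1 × 1 × 1 = 1 cut set(s).
Drive chain 2 lost [AND]: one cut set from each child combined → 1 × 1 × 1 = 1 cut set(s).
Elevator stuck between floors [AND]: one cut set from each child combined → 3 × 1 = 3 cut set(s).
Minimal cut sets: {#3 door operator failed, A leveling sensor 2 is down, Backup leveling sensor fails, Emergency drive VFD is out, Encoder trips, Inboard door interlock 2 is inoperative, Main contactor fails, Main hoist motor lost}; {#3 door operator failed, A leveling sensor 2 is down, Emergency drive VFD is out, Encoder trips, Inboard door interlock 2 is inoperative, Inboard door interlock is out, Main contactor fails, Main hoist motor lost}; {#1 governor switch degraded, #3 door operator failed, A leveling sensor 2 is down, Brake coil degraded, Emergency drive VFD is out, Encoder trips, Inboard door interlock 2 is inoperative, Main contactor fails, Main hoist motor lost, Redundant safety relay trips}.

3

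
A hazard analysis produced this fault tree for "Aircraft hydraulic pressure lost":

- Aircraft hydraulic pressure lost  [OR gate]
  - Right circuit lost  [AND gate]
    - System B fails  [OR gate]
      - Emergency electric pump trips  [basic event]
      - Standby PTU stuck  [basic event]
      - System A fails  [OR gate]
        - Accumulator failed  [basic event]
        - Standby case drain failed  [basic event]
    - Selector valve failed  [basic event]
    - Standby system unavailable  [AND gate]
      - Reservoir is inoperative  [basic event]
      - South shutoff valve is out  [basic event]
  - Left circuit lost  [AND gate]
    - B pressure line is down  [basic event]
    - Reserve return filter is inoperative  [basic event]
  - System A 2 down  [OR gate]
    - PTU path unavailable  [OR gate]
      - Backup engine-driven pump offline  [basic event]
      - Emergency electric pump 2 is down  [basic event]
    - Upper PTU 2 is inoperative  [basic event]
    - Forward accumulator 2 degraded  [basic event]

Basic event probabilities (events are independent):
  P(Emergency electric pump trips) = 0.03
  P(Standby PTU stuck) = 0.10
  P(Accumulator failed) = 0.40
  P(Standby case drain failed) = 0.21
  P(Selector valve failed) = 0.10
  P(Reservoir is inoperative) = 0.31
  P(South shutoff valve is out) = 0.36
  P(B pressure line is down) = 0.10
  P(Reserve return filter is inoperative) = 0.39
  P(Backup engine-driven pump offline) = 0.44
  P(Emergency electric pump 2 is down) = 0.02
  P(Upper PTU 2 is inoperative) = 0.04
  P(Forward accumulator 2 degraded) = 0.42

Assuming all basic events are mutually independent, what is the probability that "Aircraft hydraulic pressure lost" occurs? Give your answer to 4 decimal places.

P(System A fails) [OR] = 1 − (1−0.40) × (1−0.21) = 0.526000
P(System B fails) [OR] = 1 − (1−0.03) × (1−0.10) × (1−0.526000) = 0.586198
P(Standby system unavailable) [AND] = 0.31 × 0.36 = 0.111600
P(Right circuit lost) [AND] = 0.586198 × 0.10 × 0.111600 = 0.006542
P(Left circuit lost) [AND] = 0.10 × 0.39 = 0.039000
P(PTU path unavailable) [OR] = 1 − (1−0.44) × (1−0.02) = 0.451200
P(System A 2 down) [OR] = 1 − (1−0.451200) × (1−0.04) × (1−0.42) = 0.694428
P(Aircraft hydraulic pressure lost) [OR] = 1 − (1−0.006542) × (1−0.039000) × (1−0.694428) = 0.708266
Rounded to 4 decimal places: P(Aircraft hydraulic pressure lost) ≈ 0.7083.

0.7083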